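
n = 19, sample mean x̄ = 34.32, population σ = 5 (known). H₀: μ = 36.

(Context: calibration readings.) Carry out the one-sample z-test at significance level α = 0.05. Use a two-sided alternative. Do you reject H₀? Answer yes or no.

SE = σ/√n = 5/√19 = 1.1471
z = (x̄−μ₀)/SE = (34.32−36)/1.1471 = -1.4646
p-value (two-sided) = 0.14303
At α=0.05: p ≥ α → fail to reject H₀

reject H₀: no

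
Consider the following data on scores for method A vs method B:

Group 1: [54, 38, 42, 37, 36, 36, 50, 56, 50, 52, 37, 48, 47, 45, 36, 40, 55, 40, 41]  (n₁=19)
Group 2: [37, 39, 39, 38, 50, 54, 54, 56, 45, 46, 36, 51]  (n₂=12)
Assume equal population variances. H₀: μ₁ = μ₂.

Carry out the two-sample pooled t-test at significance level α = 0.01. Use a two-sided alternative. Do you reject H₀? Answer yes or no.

x̄₁=44.211, s₁=7.060, n₁=19
x̄₂=45.417, s₂=7.440, n₂=12
s_p² = [18·7.060² + 11·7.440²]/29 = 51.9336
SE = √(s_p²·(1/19+1/12)) = 2.6573
t = (44.211−45.417)/2.6573 = -0.4539
df = 29
p-value (two-sided) = 0.65328
At α=0.01: p ≥ α → fail to reject H₀

reject H₀: no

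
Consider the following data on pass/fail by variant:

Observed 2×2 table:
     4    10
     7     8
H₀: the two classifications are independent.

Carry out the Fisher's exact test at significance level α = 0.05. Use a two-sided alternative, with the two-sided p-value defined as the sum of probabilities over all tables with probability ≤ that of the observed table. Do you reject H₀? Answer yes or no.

reject H₀: no

Margins: r₁=14, r₂=15, c₁=11, c₂=18, n=29
p_obs = C(14,4)·C(15,7)/C(29,11); sum pmf over tables with pmf ≤ p_obs
p-value (two-sided) = 0.44973
At α=0.05: p ≥ α → fail to reject H₀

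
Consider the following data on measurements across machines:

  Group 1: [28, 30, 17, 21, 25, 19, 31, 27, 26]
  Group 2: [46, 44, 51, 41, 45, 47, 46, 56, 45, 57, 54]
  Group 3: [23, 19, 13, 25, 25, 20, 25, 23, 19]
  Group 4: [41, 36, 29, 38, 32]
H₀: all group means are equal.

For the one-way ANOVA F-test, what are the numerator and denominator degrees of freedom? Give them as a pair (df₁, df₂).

k = 4 groups, N = 34 total
df = (k−1, N−k) = (4−1, 34−4) = (3, 30)

degrees of freedom = [3, 30]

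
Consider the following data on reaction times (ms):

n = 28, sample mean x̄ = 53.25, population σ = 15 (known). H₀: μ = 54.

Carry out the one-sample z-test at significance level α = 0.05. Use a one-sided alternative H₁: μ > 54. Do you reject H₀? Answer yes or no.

SE = σ/√n = 15/√28 = 2.8347
z = (x̄−μ₀)/SE = (53.25−54)/2.8347 = -0.2646
p-value (one-sided, H₁ greater) = 0.60433
At α=0.05: p ≥ α → fail to reject H₀

reject H₀: no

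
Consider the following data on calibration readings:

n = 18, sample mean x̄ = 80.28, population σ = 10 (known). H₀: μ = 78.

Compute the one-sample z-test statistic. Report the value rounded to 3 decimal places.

test statistic = 0.967

SE = σ/√n = 10/√18 = 2.3570
z = (x̄−μ₀)/SE = (80.28−78)/2.3570 = 0.9673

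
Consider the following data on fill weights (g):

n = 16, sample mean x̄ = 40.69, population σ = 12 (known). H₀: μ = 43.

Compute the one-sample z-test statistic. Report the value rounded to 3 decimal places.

test statistic = -0.770

SE = σ/√n = 12/√16 = 3.0000
z = (x̄−μ₀)/SE = (40.69−43)/3.0000 = -0.7700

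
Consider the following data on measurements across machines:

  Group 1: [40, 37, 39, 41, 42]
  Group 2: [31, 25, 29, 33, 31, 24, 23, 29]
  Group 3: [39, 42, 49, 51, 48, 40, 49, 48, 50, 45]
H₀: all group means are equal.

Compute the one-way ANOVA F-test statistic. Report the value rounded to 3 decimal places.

Group means [39.80, 28.12, 46.10], grand mean 38.478
SSB = Σnᵢ(x̄ᵢ−x̄)² = 1447.164; SSW = ΣΣ(x−x̄ᵢ)² = 278.575
MSB = 1447.164/2 = 723.5821; MSW = 278.575/20 = 13.9287
F = MSB/MSW = 51.9488
df = (2, 20)

test statistic = 51.949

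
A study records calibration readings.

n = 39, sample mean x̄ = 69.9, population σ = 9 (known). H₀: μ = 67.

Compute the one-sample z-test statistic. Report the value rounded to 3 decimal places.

test statistic = 2.012

SE = σ/√n = 9/√39 = 1.4412
z = (x̄−μ₀)/SE = (69.9−67)/1.4412 = 2.0123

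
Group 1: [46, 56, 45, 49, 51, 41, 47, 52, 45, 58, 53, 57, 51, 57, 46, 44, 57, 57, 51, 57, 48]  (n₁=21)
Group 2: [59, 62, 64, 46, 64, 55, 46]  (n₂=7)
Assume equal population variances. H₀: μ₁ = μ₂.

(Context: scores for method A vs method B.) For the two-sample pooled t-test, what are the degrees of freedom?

degrees of freedom = 26

df = n₁ + n₂ − 2 = 21 + 7 − 2 = 26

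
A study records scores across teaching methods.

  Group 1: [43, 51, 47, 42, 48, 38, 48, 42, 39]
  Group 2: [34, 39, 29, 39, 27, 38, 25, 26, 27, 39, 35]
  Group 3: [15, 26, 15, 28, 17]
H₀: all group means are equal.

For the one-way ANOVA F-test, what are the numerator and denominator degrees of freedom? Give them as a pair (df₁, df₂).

degrees of freedom = [2, 22]

k = 3 groups, N = 25 total
df = (k−1, N−k) = (3−1, 25−3) = (2, 22)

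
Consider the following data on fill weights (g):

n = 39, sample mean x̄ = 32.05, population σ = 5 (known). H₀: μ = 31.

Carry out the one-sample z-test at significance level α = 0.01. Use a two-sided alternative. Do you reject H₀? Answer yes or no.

SE = σ/√n = 5/√39 = 0.8006
z = (x̄−μ₀)/SE = (32.05−31)/0.8006 = 1.3114
p-value (two-sided) = 0.18971
At α=0.01: p ≥ α → fail to reject H₀

reject H₀: no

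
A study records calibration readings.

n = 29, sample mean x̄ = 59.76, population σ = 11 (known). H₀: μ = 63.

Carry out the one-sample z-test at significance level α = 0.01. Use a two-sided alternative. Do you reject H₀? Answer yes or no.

reject H₀: no

SE = σ/√n = 11/√29 = 2.0426
z = (x̄−μ₀)/SE = (59.76−63)/2.0426 = -1.5862
p-value (two-sided) = 0.11270
At α=0.01: p ≥ α → fail to reject H₀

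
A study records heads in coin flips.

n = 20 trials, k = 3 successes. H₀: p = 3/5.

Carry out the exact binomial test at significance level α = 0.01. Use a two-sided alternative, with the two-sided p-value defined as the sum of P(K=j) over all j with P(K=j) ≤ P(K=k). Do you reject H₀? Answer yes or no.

Exact binomial: n=20, k=3, p₀=3/5=0.6000
P(X=j) = C(n,j)·p₀^j·(1−p₀)^(n−j); p = Σ P(X=j) over j with P(X=j) ≤ P(X=3)
p-value (two-sided) = 0.00008
At α=0.01: p < α → reject H₀

reject H₀: yes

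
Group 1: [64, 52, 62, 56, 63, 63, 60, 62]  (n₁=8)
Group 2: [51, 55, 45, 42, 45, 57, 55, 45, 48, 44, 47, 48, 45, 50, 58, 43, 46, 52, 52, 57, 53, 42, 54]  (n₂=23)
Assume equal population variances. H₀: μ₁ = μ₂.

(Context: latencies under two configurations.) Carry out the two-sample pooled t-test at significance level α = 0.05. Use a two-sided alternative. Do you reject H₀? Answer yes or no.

reject H₀: yes

x̄₁=60.250, s₁=4.166, n₁=8
x̄₂=49.304, s₂=5.138, n₂=23
s_p² = [7·4.166² + 22·5.138²]/29 = 24.2196
SE = √(s_p²·(1/8+1/23)) = 2.0200
t = (60.250−49.304)/2.0200 = 5.4186
df = 29
p-value (two-sided) = 0.00001
At α=0.05: p < α → reject H₀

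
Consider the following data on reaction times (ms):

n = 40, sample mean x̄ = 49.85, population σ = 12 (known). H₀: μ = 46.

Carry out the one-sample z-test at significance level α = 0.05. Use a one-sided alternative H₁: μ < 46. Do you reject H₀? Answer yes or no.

SE = σ/√n = 12/√40 = 1.8974
z = (x̄−μ₀)/SE = (49.85−46)/1.8974 = 2.0291
p-value (one-sided, H₁ less) = 0.97878
At α=0.05: p ≥ α → fail to reject H₀

reject H₀: no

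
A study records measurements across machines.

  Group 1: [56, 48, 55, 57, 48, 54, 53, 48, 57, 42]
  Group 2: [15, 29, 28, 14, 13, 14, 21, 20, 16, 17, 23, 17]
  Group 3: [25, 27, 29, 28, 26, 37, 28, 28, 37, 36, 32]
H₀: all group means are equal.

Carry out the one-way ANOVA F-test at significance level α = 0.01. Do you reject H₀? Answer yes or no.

reject H₀: yes

Group means [51.80, 18.92, 30.27], grand mean 32.667
SSB = Σnᵢ(x̄ᵢ−x̄)² = 5992.635; SSW = ΣΣ(x−x̄ᵢ)² = 748.698
MSB = 5992.635/2 = 2996.3174; MSW = 748.698/30 = 24.9566
F = MSB/MSW = 120.0610
df = (2, 30)
p-value (upper-tail) = 0.00000
At α=0.01: p < α → reject H₀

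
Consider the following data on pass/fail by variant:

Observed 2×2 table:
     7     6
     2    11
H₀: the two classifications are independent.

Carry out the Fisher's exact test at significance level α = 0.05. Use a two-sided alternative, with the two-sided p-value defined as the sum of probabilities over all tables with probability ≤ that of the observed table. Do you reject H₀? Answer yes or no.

reject H₀: no

Margins: r₁=13, r₂=13, c₁=9, c₂=17, n=26
p_obs = C(13,7)·C(13,2)/C(26,9); sum pmf over tables with pmf ≤ p_obs
p-value (two-sided) = 0.09684
At α=0.05: p ≥ α → fail to reject H₀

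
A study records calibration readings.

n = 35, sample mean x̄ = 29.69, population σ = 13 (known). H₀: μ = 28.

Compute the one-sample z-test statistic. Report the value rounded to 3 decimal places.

test statistic = 0.769

SE = σ/√n = 13/√35 = 2.1974
z = (x̄−μ₀)/SE = (29.69−28)/2.1974 = 0.7691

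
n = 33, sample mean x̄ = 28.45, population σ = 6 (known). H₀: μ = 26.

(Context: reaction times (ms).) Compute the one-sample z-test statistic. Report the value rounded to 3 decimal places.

test statistic = 2.346

SE = σ/√n = 6/√33 = 1.0445
z = (x̄−μ₀)/SE = (28.45−26)/1.0445 = 2.3457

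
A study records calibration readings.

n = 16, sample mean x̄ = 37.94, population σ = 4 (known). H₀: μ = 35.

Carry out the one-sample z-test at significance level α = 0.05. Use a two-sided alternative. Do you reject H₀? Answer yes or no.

SE = σ/√n = 4/√16 = 1.0000
z = (x̄−μ₀)/SE = (37.94−35)/1.0000 = 2.9400
p-value (two-sided) = 0.00328
At α=0.05: p < α → reject H₀

reject H₀: yes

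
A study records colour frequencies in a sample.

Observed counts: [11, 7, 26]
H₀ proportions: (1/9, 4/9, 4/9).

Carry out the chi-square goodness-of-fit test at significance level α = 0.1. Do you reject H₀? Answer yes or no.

reject H₀: yes

n = 44; E_i = n·p_i = [4.89, 19.56, 19.56]
χ² = (11−4.89)²/4.89 + (7−19.56)²/19.56 + (26−19.56)²/19.56 = 17.8239
df = 2
p-value (upper-tail) = 0.00013
At α=0.1: p < α → reject H₀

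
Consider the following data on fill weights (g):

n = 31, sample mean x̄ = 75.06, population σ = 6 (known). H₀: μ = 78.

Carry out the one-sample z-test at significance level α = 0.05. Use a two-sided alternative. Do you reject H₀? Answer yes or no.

SE = σ/√n = 6/√31 = 1.0776
z = (x̄−μ₀)/SE = (75.06−78)/1.0776 = -2.7282
p-value (two-sided) = 0.00637
At α=0.05: p < α → reject H₀

reject H₀: yes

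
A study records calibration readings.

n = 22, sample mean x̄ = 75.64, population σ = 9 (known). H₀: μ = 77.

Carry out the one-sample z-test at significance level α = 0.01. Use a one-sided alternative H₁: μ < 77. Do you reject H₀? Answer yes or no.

SE = σ/√n = 9/√22 = 1.9188
z = (x̄−μ₀)/SE = (75.64−77)/1.9188 = -0.7088
p-value (one-sided, H₁ less) = 0.23923
At α=0.01: p ≥ α → fail to reject H₀

reject H₀: no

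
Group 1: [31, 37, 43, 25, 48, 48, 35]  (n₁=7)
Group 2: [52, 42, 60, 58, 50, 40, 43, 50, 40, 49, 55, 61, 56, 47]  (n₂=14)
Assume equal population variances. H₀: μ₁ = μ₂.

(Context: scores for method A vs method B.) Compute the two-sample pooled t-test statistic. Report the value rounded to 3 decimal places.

test statistic = -3.389

x̄₁=38.143, s₁=8.688, n₁=7
x̄₂=50.214, s₂=7.192, n₂=14
s_p² = [6·8.688² + 13·7.192²]/19 = 59.2218
SE = √(s_p²·(1/7+1/14)) = 3.5624
t = (38.143−50.214)/3.5624 = -3.3886
df = 19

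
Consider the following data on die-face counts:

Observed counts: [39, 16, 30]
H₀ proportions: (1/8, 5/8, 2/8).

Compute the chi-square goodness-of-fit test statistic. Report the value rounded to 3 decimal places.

test statistic = 105.325

n = 85; E_i = n·p_i = [10.62, 53.12, 21.25]
χ² = (39−10.62)²/10.62 + (16−53.12)²/53.12 + (30−21.25)²/21.25 = 105.3247
df = 2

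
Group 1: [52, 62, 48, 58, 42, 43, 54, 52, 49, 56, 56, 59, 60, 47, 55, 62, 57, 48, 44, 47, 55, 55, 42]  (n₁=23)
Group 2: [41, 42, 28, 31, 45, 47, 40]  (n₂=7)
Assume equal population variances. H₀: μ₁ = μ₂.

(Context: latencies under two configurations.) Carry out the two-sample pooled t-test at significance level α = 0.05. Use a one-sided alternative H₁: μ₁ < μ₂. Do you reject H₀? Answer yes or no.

x̄₁=52.304, s₁=6.292, n₁=23
x̄₂=39.143, s₂=7.058, n₂=7
s_p² = [22·6.292² + 6·7.058²]/28 = 41.7760
SE = √(s_p²·(1/23+1/7)) = 2.7900
t = (52.304−39.143)/2.7900 = 4.7173
df = 28
p-value (one-sided, H₁ less) = 0.99997
At α=0.05: p ≥ α → fail to reject H₀

reject H₀: no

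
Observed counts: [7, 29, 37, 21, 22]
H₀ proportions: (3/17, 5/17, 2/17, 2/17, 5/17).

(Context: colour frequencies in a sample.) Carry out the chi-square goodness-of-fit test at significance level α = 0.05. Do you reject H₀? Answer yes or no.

n = 116; E_i = n·p_i = [20.47, 34.12, 13.65, 13.65, 34.12]
χ² = (7−20.47)²/20.47 + (29−34.12)²/34.12 + (37−13.65)²/13.65 + (21−13.65)²/13.65 + (22−34.12)²/34.12 = 57.8592
df = 4
p-value (upper-tail) = 0.00000
At α=0.05: p < α → reject H₀

reject H₀: yes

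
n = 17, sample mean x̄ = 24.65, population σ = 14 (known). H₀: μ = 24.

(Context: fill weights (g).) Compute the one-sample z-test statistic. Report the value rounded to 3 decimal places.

test statistic = 0.191

SE = σ/√n = 14/√17 = 3.3955
z = (x̄−μ₀)/SE = (24.65−24)/3.3955 = 0.1914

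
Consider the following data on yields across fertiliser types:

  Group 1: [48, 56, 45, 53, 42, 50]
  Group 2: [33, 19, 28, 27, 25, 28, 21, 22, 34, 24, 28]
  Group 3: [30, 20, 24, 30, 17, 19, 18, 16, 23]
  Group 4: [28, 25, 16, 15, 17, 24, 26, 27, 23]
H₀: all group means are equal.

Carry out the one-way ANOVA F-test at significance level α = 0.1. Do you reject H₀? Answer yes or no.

reject H₀: yes

Group means [49.00, 26.27, 21.89, 22.33], grand mean 28.029
SSB = Σnᵢ(x̄ᵢ−x̄)² = 3303.901; SSW = ΣΣ(x−x̄ᵢ)² = 775.071
MSB = 3303.901/3 = 1101.3002; MSW = 775.071/31 = 25.0023
F = MSB/MSW = 44.0480
df = (3, 31)
p-value (upper-tail) = 0.00000
At α=0.1: p < α → reject H₀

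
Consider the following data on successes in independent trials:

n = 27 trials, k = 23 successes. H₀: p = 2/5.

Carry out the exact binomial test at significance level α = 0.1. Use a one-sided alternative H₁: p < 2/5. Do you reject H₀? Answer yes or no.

Exact binomial: n=27, k=23, p₀=2/5=0.4000
P(X≤23) from Σ C(n,i)·p₀^i·(1−p₀)^(n−i)
p-value (one-sided, H₁ less) = 1.00000
At α=0.1: p ≥ α → fail to reject H₀

reject H₀: no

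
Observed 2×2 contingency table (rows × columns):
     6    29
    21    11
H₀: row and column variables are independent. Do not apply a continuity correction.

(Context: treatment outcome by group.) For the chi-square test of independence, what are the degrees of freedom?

degrees of freedom = 1

df = (r−1)(c−1) = (2−1)·(2−1) = 1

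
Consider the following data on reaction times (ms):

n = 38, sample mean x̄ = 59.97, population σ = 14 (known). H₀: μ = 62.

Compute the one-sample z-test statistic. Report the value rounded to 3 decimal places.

SE = σ/√n = 14/√38 = 2.2711
z = (x̄−μ₀)/SE = (59.97−62)/2.2711 = -0.8938

test statistic = -0.894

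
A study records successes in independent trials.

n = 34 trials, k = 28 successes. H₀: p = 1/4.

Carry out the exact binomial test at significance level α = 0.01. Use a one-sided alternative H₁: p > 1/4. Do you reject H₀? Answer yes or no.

Exact binomial: n=34, k=28, p₀=1/4=0.2500
P(X≥28) from Σ C(n,i)·p₀^i·(1−p₀)^(n−i)
p-value (one-sided, H₁ greater) = 0.00000
At α=0.01: p < α → reject H₀

reject H₀: yes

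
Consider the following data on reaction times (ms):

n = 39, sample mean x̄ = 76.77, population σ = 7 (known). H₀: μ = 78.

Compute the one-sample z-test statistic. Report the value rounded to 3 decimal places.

test statistic = -1.097

SE = σ/√n = 7/√39 = 1.1209
z = (x̄−μ₀)/SE = (76.77−78)/1.1209 = -1.0973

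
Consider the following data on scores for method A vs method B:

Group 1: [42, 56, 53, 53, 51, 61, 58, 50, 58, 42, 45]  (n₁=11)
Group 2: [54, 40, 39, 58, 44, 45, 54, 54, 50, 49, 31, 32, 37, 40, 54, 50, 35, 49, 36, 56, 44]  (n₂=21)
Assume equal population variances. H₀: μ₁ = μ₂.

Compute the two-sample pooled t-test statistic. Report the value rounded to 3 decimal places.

test statistic = 2.224

x̄₁=51.727, s₁=6.513, n₁=11
x̄₂=45.286, s₂=8.344, n₂=21
s_p² = [10·6.513² + 20·8.344²]/30 = 60.5489
SE = √(s_p²·(1/11+1/21)) = 2.8962
t = (51.727−45.286)/2.8962 = 2.2242
df = 30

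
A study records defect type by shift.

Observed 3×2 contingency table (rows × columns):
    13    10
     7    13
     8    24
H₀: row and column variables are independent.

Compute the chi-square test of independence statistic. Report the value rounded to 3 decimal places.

Row totals [23, 20, 32], col totals [28, 47], n=75
χ² = (13−8.59)²/8.59 + (10−14.41)²/14.41 + (7−7.47)²/7.47 + (13−12.53)²/12.53 + (8−11.95)²/11.95 + (24−20.05)²/20.05 = 5.7468
df = 2

test statistic = 5.747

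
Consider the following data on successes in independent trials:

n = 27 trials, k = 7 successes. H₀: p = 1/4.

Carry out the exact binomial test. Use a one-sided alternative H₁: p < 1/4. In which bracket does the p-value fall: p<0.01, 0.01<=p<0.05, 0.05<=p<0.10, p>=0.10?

Exact binomial: n=27, k=7, p₀=1/4=0.2500
P(X≤7) from Σ C(n,i)·p₀^i·(1−p₀)^(n−i)
p-value (one-sided, H₁ less) = 0.64271
→ bracket: p>=0.10

p-value bracket: p>=0.10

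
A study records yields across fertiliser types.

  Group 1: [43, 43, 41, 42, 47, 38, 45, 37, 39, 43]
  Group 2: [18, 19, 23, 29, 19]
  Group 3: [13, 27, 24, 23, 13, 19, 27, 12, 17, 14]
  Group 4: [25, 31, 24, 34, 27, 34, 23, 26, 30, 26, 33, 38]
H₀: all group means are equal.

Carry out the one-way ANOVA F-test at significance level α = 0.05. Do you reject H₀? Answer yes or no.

reject H₀: yes

Group means [41.80, 21.60, 18.90, 29.25], grand mean 28.811
SSB = Σnᵢ(x̄ᵢ−x̄)² = 2931.726; SSW = ΣΣ(x−x̄ᵢ)² = 739.950
MSB = 2931.726/3 = 977.2419; MSW = 739.950/33 = 22.4227
F = MSB/MSW = 43.5827
df = (3, 33)
p-value (upper-tail) = 0.00000
At α=0.05: p < α → reject H₀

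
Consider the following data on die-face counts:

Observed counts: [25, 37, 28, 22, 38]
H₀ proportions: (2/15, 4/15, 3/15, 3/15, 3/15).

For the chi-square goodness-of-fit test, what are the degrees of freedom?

degrees of freedom = 4

df = k − 1 = 5 − 1 = 4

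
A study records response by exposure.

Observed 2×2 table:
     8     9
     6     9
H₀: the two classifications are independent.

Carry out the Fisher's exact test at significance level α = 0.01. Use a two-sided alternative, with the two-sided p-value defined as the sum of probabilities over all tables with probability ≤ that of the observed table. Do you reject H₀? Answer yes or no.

reject H₀: no

Margins: r₁=17, r₂=15, c₁=14, c₂=18, n=32
p_obs = C(17,8)·C(15,6)/C(32,14); sum pmf over tables with pmf ≤ p_obs
p-value (two-sided) = 0.73454
At α=0.01: p ≥ α → fail to reject H₀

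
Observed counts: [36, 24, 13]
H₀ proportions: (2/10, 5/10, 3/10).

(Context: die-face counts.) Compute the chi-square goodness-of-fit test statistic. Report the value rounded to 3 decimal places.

test statistic = 39.265

n = 73; E_i = n·p_i = [14.60, 36.50, 21.90]
χ² = (36−14.60)²/14.60 + (24−36.50)²/36.50 + (13−21.90)²/21.90 = 39.2648
df = 2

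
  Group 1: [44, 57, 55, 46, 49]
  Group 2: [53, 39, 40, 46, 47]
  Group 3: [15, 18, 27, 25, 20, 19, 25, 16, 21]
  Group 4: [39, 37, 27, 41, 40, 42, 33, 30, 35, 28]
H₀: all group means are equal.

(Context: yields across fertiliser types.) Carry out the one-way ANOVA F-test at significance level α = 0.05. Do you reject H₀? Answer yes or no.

reject H₀: yes

Group means [50.20, 45.00, 20.67, 35.20], grand mean 34.966
SSB = Σnᵢ(x̄ᵢ−x̄)² = 3504.566; SSW = ΣΣ(x−x̄ᵢ)² = 670.400
MSB = 3504.566/3 = 1168.1885; MSW = 670.400/25 = 26.8160
F = MSB/MSW = 43.5631
df = (3, 25)
p-value (upper-tail) = 0.00000
At α=0.05: p < α → reject H₀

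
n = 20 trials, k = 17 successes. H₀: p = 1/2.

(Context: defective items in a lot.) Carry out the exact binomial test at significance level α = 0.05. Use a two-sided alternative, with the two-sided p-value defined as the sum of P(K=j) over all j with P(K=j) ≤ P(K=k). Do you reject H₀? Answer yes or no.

reject H₀: yes

Exact binomial: n=20, k=17, p₀=1/2=0.5000
P(X=j) = C(n,j)·p₀^j·(1−p₀)^(n−j); p = Σ P(X=j) over j with P(X=j) ≤ P(X=17)
p-value (two-sided) = 0.00258
At α=0.05: p < α → reject H₀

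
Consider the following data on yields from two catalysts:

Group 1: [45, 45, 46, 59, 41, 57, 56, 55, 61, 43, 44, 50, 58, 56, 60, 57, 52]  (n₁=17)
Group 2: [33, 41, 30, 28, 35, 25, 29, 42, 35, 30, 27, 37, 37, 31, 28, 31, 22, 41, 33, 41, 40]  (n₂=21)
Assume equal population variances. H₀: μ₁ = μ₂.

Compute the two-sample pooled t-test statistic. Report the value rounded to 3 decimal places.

test statistic = 9.299

x̄₁=52.059, s₁=6.731, n₁=17
x̄₂=33.143, s₂=5.808, n₂=21
s_p² = [16·6.731² + 20·5.808²]/36 = 38.8754
SE = √(s_p²·(1/17+1/21)) = 2.0342
t = (52.059−33.143)/2.0342 = 9.2989
df = 36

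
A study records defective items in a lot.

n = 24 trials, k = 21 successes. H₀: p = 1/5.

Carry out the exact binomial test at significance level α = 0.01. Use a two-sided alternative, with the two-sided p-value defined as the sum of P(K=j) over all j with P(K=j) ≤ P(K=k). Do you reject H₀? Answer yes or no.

Exact binomial: n=24, k=21, p₀=1/5=0.2000
P(X=j) = C(n,j)·p₀^j·(1−p₀)^(n−j); p = Σ P(X=j) over j with P(X=j) ≤ P(X=21)
p-value (two-sided) = 0.00000
At α=0.01: p < α → reject H₀

reject H₀: yes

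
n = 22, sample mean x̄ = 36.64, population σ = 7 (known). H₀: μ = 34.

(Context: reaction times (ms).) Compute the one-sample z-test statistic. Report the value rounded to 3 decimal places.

SE = σ/√n = 7/√22 = 1.4924
z = (x̄−μ₀)/SE = (36.64−34)/1.4924 = 1.7690

test statistic = 1.769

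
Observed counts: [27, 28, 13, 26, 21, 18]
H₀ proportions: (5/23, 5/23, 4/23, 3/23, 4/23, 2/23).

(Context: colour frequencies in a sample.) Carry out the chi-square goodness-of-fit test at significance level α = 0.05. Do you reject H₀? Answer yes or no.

reject H₀: yes

n = 133; E_i = n·p_i = [28.91, 28.91, 23.13, 17.35, 23.13, 11.57]
χ² = (27−28.91)²/28.91 + (28−28.91)²/28.91 + (13−23.13)²/23.13 + (26−17.35)²/17.35 + (21−23.13)²/23.13 + (18−11.57)²/11.57 = 12.6840
df = 5
p-value (upper-tail) = 0.02653
At α=0.05: p < α → reject H₀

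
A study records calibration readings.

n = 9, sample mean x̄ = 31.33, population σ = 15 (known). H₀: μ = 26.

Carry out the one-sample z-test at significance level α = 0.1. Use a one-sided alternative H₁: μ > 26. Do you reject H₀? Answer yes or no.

reject H₀: no

SE = σ/√n = 15/√9 = 5.0000
z = (x̄−μ₀)/SE = (31.33−26)/5.0000 = 1.0660
p-value (one-sided, H₁ greater) = 0.14321
At α=0.1: p ≥ α → fail to reject H₀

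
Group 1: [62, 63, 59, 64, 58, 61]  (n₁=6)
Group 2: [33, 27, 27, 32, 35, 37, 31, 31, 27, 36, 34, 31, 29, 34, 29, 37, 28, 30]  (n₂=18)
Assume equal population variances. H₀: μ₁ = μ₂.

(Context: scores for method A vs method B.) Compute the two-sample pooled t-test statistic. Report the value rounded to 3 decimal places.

test statistic = 19.717

x̄₁=61.167, s₁=2.317, n₁=6
x̄₂=31.556, s₂=3.399, n₂=18
s_p² = [5·2.317² + 17·3.399²]/22 = 10.1490
SE = √(s_p²·(1/6+1/18)) = 1.5018
t = (61.167−31.556)/1.5018 = 19.7174
df = 22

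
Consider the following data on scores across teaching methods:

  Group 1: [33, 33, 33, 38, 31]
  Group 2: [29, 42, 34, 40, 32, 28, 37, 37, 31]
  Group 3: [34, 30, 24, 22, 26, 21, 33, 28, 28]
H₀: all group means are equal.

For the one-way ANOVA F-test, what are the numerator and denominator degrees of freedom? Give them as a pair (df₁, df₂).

k = 3 groups, N = 23 total
df = (k−1, N−k) = (3−1, 23−3) = (2, 20)

degrees of freedom = [2, 20]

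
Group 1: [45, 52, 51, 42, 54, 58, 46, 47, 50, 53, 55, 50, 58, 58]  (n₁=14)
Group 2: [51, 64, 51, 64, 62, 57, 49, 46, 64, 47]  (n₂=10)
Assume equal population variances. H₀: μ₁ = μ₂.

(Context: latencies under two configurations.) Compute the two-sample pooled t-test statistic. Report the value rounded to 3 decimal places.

x̄₁=51.357, s₁=5.078, n₁=14
x̄₂=55.500, s₂=7.502, n₂=10
s_p² = [13·5.078² + 9·7.502²]/22 = 38.2597
SE = √(s_p²·(1/14+1/10)) = 2.5610
t = (51.357−55.500)/2.5610 = -1.6177
df = 22

test statistic = -1.618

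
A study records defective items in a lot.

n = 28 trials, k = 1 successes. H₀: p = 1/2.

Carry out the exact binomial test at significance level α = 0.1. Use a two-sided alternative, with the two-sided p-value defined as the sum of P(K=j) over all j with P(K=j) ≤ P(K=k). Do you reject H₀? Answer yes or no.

reject H₀: yes

Exact binomial: n=28, k=1, p₀=1/2=0.5000
P(X=j) = C(n,j)·p₀^j·(1−p₀)^(n−j); p = Σ P(X=j) over j with P(X=j) ≤ P(X=1)
p-value (two-sided) = 0.00000
At α=0.1: p < α → reject H₀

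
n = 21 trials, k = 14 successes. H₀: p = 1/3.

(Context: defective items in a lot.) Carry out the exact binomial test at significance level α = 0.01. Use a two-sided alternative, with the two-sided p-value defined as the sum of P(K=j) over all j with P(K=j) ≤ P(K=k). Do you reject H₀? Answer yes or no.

Exact binomial: n=21, k=14, p₀=1/3=0.3333
P(X=j) = C(n,j)·p₀^j·(1−p₀)^(n−j); p = Σ P(X=j) over j with P(X=j) ≤ P(X=14)
p-value (two-sided) = 0.00203
At α=0.01: p < α → reject H₀

reject H₀: yes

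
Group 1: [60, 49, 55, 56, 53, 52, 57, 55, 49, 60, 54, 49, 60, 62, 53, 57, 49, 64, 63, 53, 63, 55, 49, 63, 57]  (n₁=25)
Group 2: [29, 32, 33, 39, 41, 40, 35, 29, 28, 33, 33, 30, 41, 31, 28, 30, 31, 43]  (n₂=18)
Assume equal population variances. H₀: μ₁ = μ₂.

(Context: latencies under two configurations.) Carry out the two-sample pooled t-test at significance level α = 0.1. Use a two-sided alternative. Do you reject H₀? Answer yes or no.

reject H₀: yes

x̄₁=55.880, s₁=4.969, n₁=25
x̄₂=33.667, s₂=4.959, n₂=18
s_p² = [24·4.969² + 17·4.959²]/41 = 24.6498
SE = √(s_p²·(1/25+1/18)) = 1.5347
t = (55.880−33.667)/1.5347 = 14.4737
df = 41
p-value (two-sided) = 0.00000
At α=0.1: p < α → reject H₀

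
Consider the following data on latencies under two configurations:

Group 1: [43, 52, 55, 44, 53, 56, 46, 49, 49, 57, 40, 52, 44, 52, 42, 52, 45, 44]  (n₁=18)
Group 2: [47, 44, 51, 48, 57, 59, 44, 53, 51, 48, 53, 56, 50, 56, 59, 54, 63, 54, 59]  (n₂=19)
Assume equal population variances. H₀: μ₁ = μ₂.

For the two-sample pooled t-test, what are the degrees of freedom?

df = n₁ + n₂ − 2 = 18 + 19 − 2 = 35

degrees of freedom = 35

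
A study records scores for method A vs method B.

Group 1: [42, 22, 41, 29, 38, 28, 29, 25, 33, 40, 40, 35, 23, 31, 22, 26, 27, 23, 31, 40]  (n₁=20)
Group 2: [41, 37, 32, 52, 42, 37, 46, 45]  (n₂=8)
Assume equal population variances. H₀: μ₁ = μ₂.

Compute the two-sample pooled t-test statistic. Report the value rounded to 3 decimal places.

x̄₁=31.250, s₁=6.942, n₁=20
x̄₂=41.500, s₂=6.256, n₂=8
s_p² = [19·6.942² + 7·6.256²]/26 = 45.7596
SE = √(s_p²·(1/20+1/8)) = 2.8298
t = (31.250−41.500)/2.8298 = -3.6221
df = 26

test statistic = -3.622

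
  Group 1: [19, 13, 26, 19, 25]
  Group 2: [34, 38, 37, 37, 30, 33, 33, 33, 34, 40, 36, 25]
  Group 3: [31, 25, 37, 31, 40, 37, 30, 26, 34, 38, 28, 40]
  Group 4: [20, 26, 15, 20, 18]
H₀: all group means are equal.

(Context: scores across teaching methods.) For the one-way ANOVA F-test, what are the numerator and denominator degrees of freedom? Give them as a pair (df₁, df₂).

k = 4 groups, N = 34 total
df = (k−1, N−k) = (4−1, 34−4) = (3, 30)

degrees of freedom = [3, 30]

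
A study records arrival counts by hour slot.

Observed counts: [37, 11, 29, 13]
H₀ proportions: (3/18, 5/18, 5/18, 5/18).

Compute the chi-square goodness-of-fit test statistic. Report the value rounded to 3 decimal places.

test statistic = 46.507

n = 90; E_i = n·p_i = [15.00, 25.00, 25.00, 25.00]
χ² = (37−15.00)²/15.00 + (11−25.00)²/25.00 + (29−25.00)²/25.00 + (13−25.00)²/25.00 = 46.5067
df = 3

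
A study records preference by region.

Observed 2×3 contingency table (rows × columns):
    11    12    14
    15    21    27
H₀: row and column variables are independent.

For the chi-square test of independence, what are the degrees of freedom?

degrees of freedom = 2

df = (r−1)(c−1) = (2−1)·(3−1) = 2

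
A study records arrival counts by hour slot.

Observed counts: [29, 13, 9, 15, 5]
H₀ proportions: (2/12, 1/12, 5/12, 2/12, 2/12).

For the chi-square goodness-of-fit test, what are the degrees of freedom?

degrees of freedom = 4

df = k − 1 = 5 − 1 = 4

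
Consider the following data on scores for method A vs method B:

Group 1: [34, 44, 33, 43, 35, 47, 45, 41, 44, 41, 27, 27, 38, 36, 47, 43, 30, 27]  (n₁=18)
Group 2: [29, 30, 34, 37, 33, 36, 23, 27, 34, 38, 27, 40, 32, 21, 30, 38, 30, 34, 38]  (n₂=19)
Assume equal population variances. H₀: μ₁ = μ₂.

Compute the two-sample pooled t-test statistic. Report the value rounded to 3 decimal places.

test statistic = 2.826

x̄₁=37.889, s₁=6.995, n₁=18
x̄₂=32.158, s₂=5.263, n₂=19
s_p² = [17·6.995² + 18·5.263²]/35 = 38.0087
SE = √(s_p²·(1/18+1/19)) = 2.0278
t = (37.889−32.158)/2.0278 = 2.8262
df = 35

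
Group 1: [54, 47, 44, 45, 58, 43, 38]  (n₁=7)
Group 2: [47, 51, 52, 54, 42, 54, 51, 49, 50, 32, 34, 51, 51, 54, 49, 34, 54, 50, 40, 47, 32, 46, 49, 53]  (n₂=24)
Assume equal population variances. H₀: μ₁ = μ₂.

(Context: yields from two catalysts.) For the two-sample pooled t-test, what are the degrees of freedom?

degrees of freedom = 29

df = n₁ + n₂ − 2 = 7 + 24 − 2 = 29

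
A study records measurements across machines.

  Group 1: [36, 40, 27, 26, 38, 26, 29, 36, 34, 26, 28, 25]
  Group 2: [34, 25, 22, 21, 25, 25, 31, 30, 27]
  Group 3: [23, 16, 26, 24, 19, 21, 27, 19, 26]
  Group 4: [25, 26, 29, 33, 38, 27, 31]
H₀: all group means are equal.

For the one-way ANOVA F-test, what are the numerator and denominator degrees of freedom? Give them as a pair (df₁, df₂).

k = 4 groups, N = 37 total
df = (k−1, N−k) = (4−1, 37−4) = (3, 33)

degrees of freedom = [3, 33]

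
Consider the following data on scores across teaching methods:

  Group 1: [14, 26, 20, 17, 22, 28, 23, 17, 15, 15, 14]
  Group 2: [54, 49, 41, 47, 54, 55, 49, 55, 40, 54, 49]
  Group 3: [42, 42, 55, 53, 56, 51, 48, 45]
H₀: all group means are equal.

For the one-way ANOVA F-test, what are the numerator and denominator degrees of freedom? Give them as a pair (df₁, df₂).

degrees of freedom = [2, 27]

k = 3 groups, N = 30 total
df = (k−1, N−k) = (3−1, 30−3) = (2, 27)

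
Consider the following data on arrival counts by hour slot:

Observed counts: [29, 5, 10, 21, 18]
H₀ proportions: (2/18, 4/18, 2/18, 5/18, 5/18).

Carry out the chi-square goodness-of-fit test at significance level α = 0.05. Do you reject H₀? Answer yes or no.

reject H₀: yes

n = 83; E_i = n·p_i = [9.22, 18.44, 9.22, 23.06, 23.06]
χ² = (29−9.22)²/9.22 + (5−18.44)²/18.44 + (10−9.22)²/9.22 + (21−23.06)²/23.06 + (18−23.06)²/23.06 = 53.5723
df = 4
p-value (upper-tail) = 0.00000
At α=0.05: p < α → reject H₀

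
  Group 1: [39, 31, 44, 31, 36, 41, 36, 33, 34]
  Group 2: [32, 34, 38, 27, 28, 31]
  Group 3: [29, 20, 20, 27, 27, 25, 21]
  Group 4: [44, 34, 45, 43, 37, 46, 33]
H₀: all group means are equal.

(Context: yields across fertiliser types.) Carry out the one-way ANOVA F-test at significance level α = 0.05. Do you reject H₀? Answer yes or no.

reject H₀: yes

Group means [36.11, 31.67, 24.14, 40.29], grand mean 33.310
SSB = Σnᵢ(x̄ᵢ−x̄)² = 1015.699; SSW = ΣΣ(x−x̄ᵢ)² = 506.508
MSB = 1015.699/3 = 338.5663; MSW = 506.508/25 = 20.2603
F = MSB/MSW = 16.7108
df = (3, 25)
p-value (upper-tail) = 0.00000
At α=0.05: p < α → reject H₀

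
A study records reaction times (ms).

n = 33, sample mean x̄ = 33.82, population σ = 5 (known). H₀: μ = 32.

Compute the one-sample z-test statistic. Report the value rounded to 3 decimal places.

test statistic = 2.091

SE = σ/√n = 5/√33 = 0.8704
z = (x̄−μ₀)/SE = (33.82−32)/0.8704 = 2.0910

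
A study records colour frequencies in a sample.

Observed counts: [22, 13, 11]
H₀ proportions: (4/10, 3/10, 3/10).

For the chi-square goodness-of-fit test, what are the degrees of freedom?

degrees of freedom = 2

df = k − 1 = 3 − 1 = 2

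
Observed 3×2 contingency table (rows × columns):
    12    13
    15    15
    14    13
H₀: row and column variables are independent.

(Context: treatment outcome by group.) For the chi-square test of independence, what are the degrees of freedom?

degrees of freedom = 2

df = (r−1)(c−1) = (3−1)·(2−1) = 2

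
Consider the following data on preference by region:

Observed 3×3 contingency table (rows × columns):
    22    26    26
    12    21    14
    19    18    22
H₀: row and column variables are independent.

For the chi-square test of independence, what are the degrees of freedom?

degrees of freedom = 4

df = (r−1)(c−1) = (3−1)·(3−1) = 4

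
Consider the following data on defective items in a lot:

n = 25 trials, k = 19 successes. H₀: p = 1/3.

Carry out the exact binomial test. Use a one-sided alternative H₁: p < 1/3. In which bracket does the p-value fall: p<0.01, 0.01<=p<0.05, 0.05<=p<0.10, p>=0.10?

p-value bracket: p>=0.10

Exact binomial: n=25, k=19, p₀=1/3=0.3333
P(X≤19) from Σ C(n,i)·p₀^i·(1−p₀)^(n−i)
p-value (one-sided, H₁ less) = 1.00000
→ bracket: p>=0.10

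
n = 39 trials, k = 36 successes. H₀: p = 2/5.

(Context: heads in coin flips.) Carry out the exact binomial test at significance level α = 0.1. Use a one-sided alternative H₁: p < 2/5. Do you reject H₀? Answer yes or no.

reject H₀: no

Exact binomial: n=39, k=36, p₀=2/5=0.4000
P(X≤36) from Σ C(n,i)·p₀^i·(1−p₀)^(n−i)
p-value (one-sided, H₁ less) = 1.00000
At α=0.1: p ≥ α → fail to reject H₀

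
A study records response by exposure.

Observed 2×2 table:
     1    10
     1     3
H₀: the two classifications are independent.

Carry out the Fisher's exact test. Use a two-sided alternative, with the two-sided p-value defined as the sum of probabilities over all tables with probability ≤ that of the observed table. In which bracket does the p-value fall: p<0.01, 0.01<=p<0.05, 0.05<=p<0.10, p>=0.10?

Margins: r₁=11, r₂=4, c₁=2, c₂=13, n=15
p_obs = C(11,1)·C(4,1)/C(15,2); sum pmf over tables with pmf ≤ p_obs
p-value (two-sided) = 0.47619
→ bracket: p>=0.10

p-value bracket: p>=0.10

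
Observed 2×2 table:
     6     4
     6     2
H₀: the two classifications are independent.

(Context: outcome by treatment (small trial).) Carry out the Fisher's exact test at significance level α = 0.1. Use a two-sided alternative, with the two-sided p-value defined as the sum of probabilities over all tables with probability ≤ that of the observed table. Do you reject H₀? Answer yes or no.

Margins: r₁=10, r₂=8, c₁=12, c₂=6, n=18
p_obs = C(10,6)·C(8,6)/C(18,12); sum pmf over tables with pmf ≤ p_obs
p-value (two-sided) = 0.63801
At α=0.1: p ≥ α → fail to reject H₀

reject H₀: no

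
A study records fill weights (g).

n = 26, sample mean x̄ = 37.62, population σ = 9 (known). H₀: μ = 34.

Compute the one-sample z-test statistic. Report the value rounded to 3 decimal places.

test statistic = 2.051

SE = σ/√n = 9/√26 = 1.7650
z = (x̄−μ₀)/SE = (37.62−34)/1.7650 = 2.0509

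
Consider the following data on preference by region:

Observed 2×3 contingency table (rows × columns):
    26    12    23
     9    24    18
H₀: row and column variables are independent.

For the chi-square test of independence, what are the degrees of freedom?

df = (r−1)(c−1) = (2−1)·(3−1) = 2

degrees of freedom = 2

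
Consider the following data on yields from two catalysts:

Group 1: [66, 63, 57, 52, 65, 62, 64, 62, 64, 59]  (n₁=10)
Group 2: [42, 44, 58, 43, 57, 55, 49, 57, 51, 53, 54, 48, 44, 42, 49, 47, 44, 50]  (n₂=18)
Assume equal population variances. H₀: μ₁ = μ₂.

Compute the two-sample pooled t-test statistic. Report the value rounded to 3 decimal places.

test statistic = 6.064

x̄₁=61.400, s₁=4.274, n₁=10
x̄₂=49.278, s₂=5.443, n₂=18
s_p² = [9·4.274² + 17·5.443²]/26 = 25.6927
SE = √(s_p²·(1/10+1/18)) = 1.9992
t = (61.400−49.278)/1.9992 = 6.0637
df = 26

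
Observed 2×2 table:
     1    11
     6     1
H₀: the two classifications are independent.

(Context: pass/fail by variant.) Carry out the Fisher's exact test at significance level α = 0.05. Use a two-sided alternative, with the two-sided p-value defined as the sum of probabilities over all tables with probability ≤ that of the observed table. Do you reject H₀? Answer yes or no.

Margins: r₁=12, r₂=7, c₁=7, c₂=12, n=19
p_obs = C(12,1)·C(7,6)/C(19,7); sum pmf over tables with pmf ≤ p_obs
p-value (two-sided) = 0.00169
At α=0.05: p < α → reject H₀

reject H₀: yes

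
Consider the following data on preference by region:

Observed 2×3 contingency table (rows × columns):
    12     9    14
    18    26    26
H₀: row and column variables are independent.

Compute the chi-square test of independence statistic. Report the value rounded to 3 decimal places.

Row totals [35, 70], col totals [30, 35, 40], n=105
χ² = (12−10.00)²/10.00 + (9−11.67)²/11.67 + (14−13.33)²/13.33 + (18−20.00)²/20.00 + (26−23.33)²/23.33 + (26−26.67)²/26.67 = 1.5643
df = 2

test statistic = 1.564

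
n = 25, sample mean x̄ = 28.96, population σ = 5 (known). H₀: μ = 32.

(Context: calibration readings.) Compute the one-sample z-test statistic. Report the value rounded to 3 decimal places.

test statistic = -3.040

SE = σ/√n = 5/√25 = 1.0000
z = (x̄−μ₀)/SE = (28.96−32)/1.0000 = -3.0400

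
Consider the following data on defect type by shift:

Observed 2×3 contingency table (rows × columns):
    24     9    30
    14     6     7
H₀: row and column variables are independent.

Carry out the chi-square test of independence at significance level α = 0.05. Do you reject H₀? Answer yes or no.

Row totals [63, 27], col totals [38, 15, 37], n=90
χ² = (24−26.60)²/26.60 + (9−10.50)²/10.50 + (30−25.90)²/25.90 + (14−11.40)²/11.40 + (6−4.50)²/4.50 + (7−11.10)²/11.10 = 3.7249
df = 2
p-value (upper-tail) = 0.15530
At α=0.05: p ≥ α → fail to reject H₀

reject H₀: no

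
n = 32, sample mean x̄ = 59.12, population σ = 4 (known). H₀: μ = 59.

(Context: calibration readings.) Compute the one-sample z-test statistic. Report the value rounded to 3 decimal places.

test statistic = 0.170

SE = σ/√n = 4/√32 = 0.7071
z = (x̄−μ₀)/SE = (59.12−59)/0.7071 = 0.1697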